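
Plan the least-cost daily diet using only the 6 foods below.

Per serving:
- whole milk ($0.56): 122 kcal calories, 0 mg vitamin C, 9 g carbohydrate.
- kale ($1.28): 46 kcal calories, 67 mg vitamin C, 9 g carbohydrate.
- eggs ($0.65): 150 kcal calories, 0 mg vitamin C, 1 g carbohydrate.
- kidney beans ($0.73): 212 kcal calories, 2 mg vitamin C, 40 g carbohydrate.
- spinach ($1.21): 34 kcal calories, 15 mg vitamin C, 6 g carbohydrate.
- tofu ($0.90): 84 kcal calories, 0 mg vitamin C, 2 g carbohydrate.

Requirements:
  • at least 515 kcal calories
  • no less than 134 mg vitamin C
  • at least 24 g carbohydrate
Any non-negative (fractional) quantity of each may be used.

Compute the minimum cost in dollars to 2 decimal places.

$3.95

Let x1 = servings of whole milk, x2 = servings of kale, x3 = servings of eggs, x4 = servings of kidney beans, x5 = servings of spinach, x6 = servings of tofu.
Minimize 0.56x1 + 1.28x2 + 0.65x3 + 0.73x4 + 1.21x5 + 0.9x6 with:
  122x1 + 46x2 + 150x3 + 212x4 + 34x5 + 84x6 ≥ 515   (calories)
  67x2 + 2x4 + 15x5 ≥ 134   (vitamin C)
  9x1 + 9x2 + 1x3 + 40x4 + 6x5 + 2x6 ≥ 24   (carbohydrate)
  x1, x2, x3, x4, x5, x6 ≥ 0.
The minimum-cost mix takes nothing from whole milk, eggs, spinach, tofu — only kale, kidney beans. The calories and vitamin C requirements are met with equality.
Solving gives x2 = 1.94, x4 = 2.008.
Cost = 1.28·1.94 + 0.73·2.008 = 3.9490.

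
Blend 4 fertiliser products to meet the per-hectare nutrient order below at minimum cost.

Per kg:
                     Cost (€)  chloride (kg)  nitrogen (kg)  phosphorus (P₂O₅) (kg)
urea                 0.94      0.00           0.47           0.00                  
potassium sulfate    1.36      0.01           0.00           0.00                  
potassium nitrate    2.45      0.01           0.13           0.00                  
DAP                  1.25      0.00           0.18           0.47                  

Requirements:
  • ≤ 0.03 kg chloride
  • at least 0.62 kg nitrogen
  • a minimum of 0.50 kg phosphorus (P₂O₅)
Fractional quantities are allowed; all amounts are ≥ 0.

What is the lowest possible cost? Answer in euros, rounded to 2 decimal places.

Set it up as a linear program. Let x1 = kg of urea, x2 = kg of potassium sulfate, x3 = kg of potassium nitrate, x4 = kg of DAP.
Minimize 0.94x1 + 1.36x2 + 2.45x3 + 1.25x4 with:
  0.01x2 + 0.01x3 ≤ 0.03   (chloride)
  0.47x1 + 0.13x3 + 0.18x4 ≥ 0.62   (nitrogen)
  0.47x4 ≥ 0.5   (phosphorus (P₂O₅))
  x1, x2, x3, x4 ≥ 0.
At the optimum only urea, DAP are positive (potassium sulfate, potassium nitrate = 0). The nitrogen and phosphorus (P₂O₅) requirements are met with equality.
Optimal quantities: urea = 0.9117 kg, DAP = 1.064 kg.
Cost = 0.94·0.9117 + 1.25·1.064 = 2.1870.

€2.19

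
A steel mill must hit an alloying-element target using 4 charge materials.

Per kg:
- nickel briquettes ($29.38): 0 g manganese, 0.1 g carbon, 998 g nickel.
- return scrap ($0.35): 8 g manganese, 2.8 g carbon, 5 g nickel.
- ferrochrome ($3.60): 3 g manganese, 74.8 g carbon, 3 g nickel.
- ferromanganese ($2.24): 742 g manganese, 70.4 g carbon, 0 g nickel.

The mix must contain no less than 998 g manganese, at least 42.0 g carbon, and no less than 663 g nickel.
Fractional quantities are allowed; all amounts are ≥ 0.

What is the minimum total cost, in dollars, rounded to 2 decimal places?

Let x1 = kg of nickel briquettes, x2 = kg of return scrap, x3 = kg of ferrochrome, x4 = kg of ferromanganese.
Minimize 29.38x1 + 0.35x2 + 3.6x3 + 2.24x4 s.t.:
  8x2 + 3x3 + 742x4 ≥ 998   (manganese)
  0.1x1 + 2.8x2 + 74.8x3 + 70.4x4 ≥ 42   (carbon)
  998x1 + 5x2 + 3x3 ≥ 663   (nickel)
  x1, x2, x3, x4 ≥ 0.
The cheapest feasible vertex uses only nickel briquettes, ferromanganese; return scrap, ferrochrome are not used. The manganese and nickel requirements are met with equality.
Optimal quantities: nickel briquettes = 0.6643 kg, ferromanganese = 1.345 kg.
Cost = 29.38·0.6643 + 2.24·1.345 = 22.5299.

$22.53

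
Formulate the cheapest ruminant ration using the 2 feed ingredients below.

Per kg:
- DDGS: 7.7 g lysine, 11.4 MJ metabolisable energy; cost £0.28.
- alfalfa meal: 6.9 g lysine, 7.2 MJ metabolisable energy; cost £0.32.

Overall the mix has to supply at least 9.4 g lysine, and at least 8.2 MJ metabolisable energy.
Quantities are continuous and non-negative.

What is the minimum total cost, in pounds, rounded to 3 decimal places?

Treat it as an LP. Let x1 = kg of DDGS, x2 = kg of alfalfa meal.
Minimize 0.28x1 + 0.32x2 subject to:
  7.7x1 + 6.9x2 ≥ 9.4   (lysine)
  11.4x1 + 7.2x2 ≥ 8.2   (metabolisable energy)
  x1, x2 ≥ 0.
The optimal basis is {DDGS}; alfalfa meal drops out. There the lysine constraint is tight.
Solving gives x1 = 1.221.
Hence cost = 0.28·1.221 = £0.34188.

£0.342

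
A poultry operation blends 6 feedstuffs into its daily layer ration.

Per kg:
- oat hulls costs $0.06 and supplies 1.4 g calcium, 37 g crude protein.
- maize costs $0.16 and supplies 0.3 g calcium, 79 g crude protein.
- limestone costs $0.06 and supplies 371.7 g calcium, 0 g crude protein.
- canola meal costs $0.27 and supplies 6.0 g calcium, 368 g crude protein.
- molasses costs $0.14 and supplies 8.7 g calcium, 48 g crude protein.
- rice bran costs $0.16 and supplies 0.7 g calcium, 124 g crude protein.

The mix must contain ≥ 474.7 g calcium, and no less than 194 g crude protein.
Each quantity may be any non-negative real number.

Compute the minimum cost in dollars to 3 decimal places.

Let x1 = kg of oat hulls, x2 = kg of maize, x3 = kg of limestone, x4 = kg of canola meal, x5 = kg of molasses, x6 = kg of rice bran.
Minimize 0.06x1 + 0.16x2 + 0.06x3 + 0.27x4 + 0.14x5 + 0.16x6 s.t.:
  1.4x1 + 0.3x2 + 371.7x3 + 6x4 + 8.7x5 + 0.7x6 ≥ 474.7   (calcium)
  37x1 + 79x2 + 368x4 + 48x5 + 124x6 ≥ 194   (crude protein)
  x1, x2, x3, x4, x5, x6 ≥ 0.
At the optimum only limestone, canola meal are positive (oat hulls, maize, molasses, rice bran = 0). There the calcium and crude protein constraints are tight.
Solving gives x3 = 1.269, x4 = 0.5272.
Hence cost = 0.06·1.269 + 0.27·0.5272 = $0.21848.

$0.218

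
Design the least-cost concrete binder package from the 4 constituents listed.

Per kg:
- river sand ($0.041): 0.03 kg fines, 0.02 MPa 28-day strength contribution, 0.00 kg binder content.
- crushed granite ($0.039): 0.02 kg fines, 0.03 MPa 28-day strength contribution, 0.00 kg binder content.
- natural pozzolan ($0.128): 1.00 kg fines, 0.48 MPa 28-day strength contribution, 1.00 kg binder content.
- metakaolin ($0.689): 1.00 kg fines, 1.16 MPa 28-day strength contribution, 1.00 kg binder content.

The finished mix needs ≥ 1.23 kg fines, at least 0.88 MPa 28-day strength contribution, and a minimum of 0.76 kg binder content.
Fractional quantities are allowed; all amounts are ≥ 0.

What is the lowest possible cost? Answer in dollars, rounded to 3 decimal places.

$0.235

Let x1 = kg of river sand, x2 = kg of crushed granite, x3 = kg of natural pozzolan, x4 = kg of metakaolin.
min 0.041x1 + 0.039x2 + 0.128x3 + 0.689x4 s.t.:
  0.03x1 + 0.02x2 + 1x3 + 1x4 ≥ 1.23   (fines)
  0.02x1 + 0.03x2 + 0.48x3 + 1.16x4 ≥ 0.88   (28-day strength contribution)
  1x3 + 1x4 ≥ 0.76   (binder content)
  x1, x2, x3, x4 ≥ 0.
The cheapest feasible vertex uses only natural pozzolan; river sand, crushed granite, metakaolin are not used. The 28-day strength contribution requirement is met with equality.
Optimal quantities: natural pozzolan = 1.833 kg.
Objective = 0.128·1.833 = 0.23462.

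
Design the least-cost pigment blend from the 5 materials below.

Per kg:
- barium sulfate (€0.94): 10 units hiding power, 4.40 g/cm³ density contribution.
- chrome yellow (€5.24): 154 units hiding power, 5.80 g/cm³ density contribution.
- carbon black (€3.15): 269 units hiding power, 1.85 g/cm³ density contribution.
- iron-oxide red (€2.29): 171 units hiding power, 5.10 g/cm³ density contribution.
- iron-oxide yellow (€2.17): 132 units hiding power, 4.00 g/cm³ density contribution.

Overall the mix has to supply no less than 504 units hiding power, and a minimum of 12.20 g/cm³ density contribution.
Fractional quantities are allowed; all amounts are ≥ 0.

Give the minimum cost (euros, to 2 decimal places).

Set it up as a linear program. Let x1 = kg of barium sulfate, x2 = kg of chrome yellow, x3 = kg of carbon black, x4 = kg of iron-oxide red, x5 = kg of iron-oxide yellow.
min 0.94x1 + 5.24x2 + 3.15x3 + 2.29x4 + 2.17x5 subject to:
  10x1 + 154x2 + 269x3 + 171x4 + 132x5 ≥ 504   (hiding power)
  4.4x1 + 5.8x2 + 1.85x3 + 5.1x4 + 4x5 ≥ 12.2   (density contribution)
  x1, x2, x3, x4, x5 ≥ 0.
The minimum-cost mix takes nothing from barium sulfate, chrome yellow, iron-oxide yellow — only carbon black, iron-oxide red. Binding constraints: hiding power and density contribution.
So carbon black = 0.4587 kg, iron-oxide red = 2.226 kg.
Total cost: 3.15·0.4587 + 2.29·2.226 = 6.5424.

€6.54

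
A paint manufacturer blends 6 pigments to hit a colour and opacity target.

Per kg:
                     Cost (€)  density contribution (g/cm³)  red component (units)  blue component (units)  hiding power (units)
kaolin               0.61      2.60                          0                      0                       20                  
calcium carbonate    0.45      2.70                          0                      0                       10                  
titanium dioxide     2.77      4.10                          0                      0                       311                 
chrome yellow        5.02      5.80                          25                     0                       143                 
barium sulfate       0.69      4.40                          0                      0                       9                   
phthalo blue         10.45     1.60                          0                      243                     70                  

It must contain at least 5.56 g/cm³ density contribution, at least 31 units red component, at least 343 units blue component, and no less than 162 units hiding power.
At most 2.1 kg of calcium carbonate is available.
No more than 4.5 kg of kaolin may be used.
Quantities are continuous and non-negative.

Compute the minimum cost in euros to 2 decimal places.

€20.98

Set it up as a linear program. Let x1 = kg of kaolin, x2 = kg of calcium carbonate, x3 = kg of titanium dioxide, x4 = kg of chrome yellow, x5 = kg of barium sulfate, x6 = kg of phthalo blue.
Minimise 0.61x1 + 0.45x2 + 2.77x3 + 5.02x4 + 0.69x5 + 10.45x6 subject to:
  2.6x1 + 2.7x2 + 4.1x3 + 5.8x4 + 4.4x5 + 1.6x6 ≥ 5.56   (density contribution)
  25x4 ≥ 31   (red component)
  243x6 ≥ 343   (blue component)
  20x1 + 10x2 + 311x3 + 143x4 + 9x5 + 70x6 ≥ 162   (hiding power)
  x2 ≤ 2.1
  x1 ≤ 4.5
  x1, x2, x3, x4, x5, x6 ≥ 0.
At the optimum only chrome yellow, phthalo blue are positive (kaolin, calcium carbonate, titanium dioxide, barium sulfate = 0). There the red component and blue component constraints are tight.
Solving gives x4 = 1.24, x6 = 1.412.
Total cost: 5.02·1.24 + 10.45·1.412 = 20.9802.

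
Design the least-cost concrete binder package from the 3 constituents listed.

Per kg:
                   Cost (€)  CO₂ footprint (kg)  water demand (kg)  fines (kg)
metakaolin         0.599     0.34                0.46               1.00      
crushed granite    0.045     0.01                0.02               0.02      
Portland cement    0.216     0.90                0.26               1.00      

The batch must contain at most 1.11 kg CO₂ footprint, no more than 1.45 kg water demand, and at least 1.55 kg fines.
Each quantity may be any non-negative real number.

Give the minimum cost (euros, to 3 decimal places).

€0.530

This is a linear program. Let x1 = kg of metakaolin, x2 = kg of crushed granite, x3 = kg of Portland cement.
Minimize 0.599x1 + 0.045x2 + 0.216x3 s.t.:
  0.34x1 + 0.01x2 + 0.9x3 ≤ 1.11   (CO₂ footprint)
  0.46x1 + 0.02x2 + 0.26x3 ≤ 1.45   (water demand)
  1x1 + 0.02x2 + 1x3 ≥ 1.55   (fines)
  x1, x2, x3 ≥ 0.
The cheapest feasible vertex uses only metakaolin, Portland cement; crushed granite is not used. There the CO₂ footprint and fines constraints are tight.
Optimal quantities: metakaolin = 0.5089 kg, Portland cement = 1.041 kg.
Hence cost = 0.599·0.5089 + 0.216·1.041 = €0.52969.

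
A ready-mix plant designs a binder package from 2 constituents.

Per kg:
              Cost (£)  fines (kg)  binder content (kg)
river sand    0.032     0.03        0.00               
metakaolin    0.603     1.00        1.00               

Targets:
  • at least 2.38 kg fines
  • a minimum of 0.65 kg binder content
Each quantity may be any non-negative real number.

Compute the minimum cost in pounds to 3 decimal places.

This is a linear program. Let x1 = kg of river sand, x2 = kg of metakaolin.
Minimize 0.032x1 + 0.603x2 subject to:
  0.03x1 + 1x2 ≥ 2.38   (fines)
  1x2 ≥ 0.65   (binder content)
  x1, x2 ≥ 0.
At the optimum only metakaolin is positive (river sand = 0). The fines requirement is met with equality.
Optimal quantities: metakaolin = 2.38 kg.
Cost = 0.603·2.38 = 1.43514.

£1.435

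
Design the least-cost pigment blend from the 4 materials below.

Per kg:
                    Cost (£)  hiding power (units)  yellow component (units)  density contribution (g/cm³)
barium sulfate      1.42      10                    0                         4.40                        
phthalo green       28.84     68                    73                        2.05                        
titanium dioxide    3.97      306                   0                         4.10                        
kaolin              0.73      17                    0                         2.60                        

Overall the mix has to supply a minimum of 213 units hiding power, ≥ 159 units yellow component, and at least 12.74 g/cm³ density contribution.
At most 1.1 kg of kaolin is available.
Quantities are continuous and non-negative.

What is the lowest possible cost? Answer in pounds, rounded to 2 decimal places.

Treat it as an LP. Let x1 = kg of barium sulfate, x2 = kg of phthalo green, x3 = kg of titanium dioxide, x4 = kg of kaolin.
Minimise 1.42x1 + 28.84x2 + 3.97x3 + 0.73x4 subject to:
  10x1 + 68x2 + 306x3 + 17x4 ≥ 213   (hiding power)
  73x2 ≥ 159   (yellow component)
  4.4x1 + 2.05x2 + 4.1x3 + 2.6x4 ≥ 12.74   (density contribution)
  x4 ≤ 1.1
  x1, x2, x3, x4 ≥ 0.
All 4 inputs are positive at the optimum. The hiding power, yellow component, density contribution, the kaolin cap requirements are met with equality.
So barium sulfate = 1.124 kg, phthalo green = 2.178 kg, titanium dioxide = 0.1142 kg, kaolin = 1.1 kg.
Objective = 1.42·1.124 + 28.84·2.178 + 3.97·0.1142 + 0.73·1.1 = 65.6660.

£65.67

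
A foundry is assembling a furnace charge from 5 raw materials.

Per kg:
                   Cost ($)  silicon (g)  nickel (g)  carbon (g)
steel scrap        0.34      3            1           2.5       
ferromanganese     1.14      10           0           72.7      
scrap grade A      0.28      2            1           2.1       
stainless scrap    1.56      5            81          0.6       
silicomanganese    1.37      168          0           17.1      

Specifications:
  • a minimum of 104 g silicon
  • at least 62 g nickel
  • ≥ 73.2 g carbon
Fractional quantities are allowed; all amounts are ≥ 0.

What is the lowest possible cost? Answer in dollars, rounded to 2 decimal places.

$2.93

Let x1 = kg of steel scrap, x2 = kg of ferromanganese, x3 = kg of scrap grade A, x4 = kg of stainless scrap, x5 = kg of silicomanganese.
Minimise 0.34x1 + 1.14x2 + 0.28x3 + 1.56x4 + 1.37x5 with:
  3x1 + 10x2 + 2x3 + 5x4 + 168x5 ≥ 104   (silicon)
  1x1 + 1x3 + 81x4 ≥ 62   (nickel)
  2.5x1 + 72.7x2 + 2.1x3 + 0.6x4 + 17.1x5 ≥ 73.2   (carbon)
  x1, x2, x3, x4, x5 ≥ 0.
The minimum-cost mix takes nothing from steel scrap, scrap grade A — only ferromanganese, stainless scrap, silicomanganese. Binding constraints: silicon, nickel, carbon.
Optimal quantities: ferromanganese = 0.8725 kg, stainless scrap = 0.7654 kg, silicomanganese = 0.5443 kg.
Hence cost = 1.14·0.8725 + 1.56·0.7654 + 1.37·0.5443 = $2.9344.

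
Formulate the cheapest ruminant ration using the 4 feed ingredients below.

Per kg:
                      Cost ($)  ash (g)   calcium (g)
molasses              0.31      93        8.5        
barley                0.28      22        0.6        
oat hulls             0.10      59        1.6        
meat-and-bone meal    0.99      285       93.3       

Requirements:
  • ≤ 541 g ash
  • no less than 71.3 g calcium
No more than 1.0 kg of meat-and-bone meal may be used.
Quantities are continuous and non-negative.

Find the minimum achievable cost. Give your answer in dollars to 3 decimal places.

$0.757

This is a linear program. Let x1 = kg of molasses, x2 = kg of barley, x3 = kg of oat hulls, x4 = kg of meat-and-bone meal.
Minimise 0.31x1 + 0.28x2 + 0.1x3 + 0.99x4 subject to:
  93x1 + 22x2 + 59x3 + 285x4 ≤ 541   (ash)
  8.5x1 + 0.6x2 + 1.6x3 + 93.3x4 ≥ 71.3   (calcium)
  x4 ≤ 1
  x1, x2, x3, x4 ≥ 0.
The optimal basis is {meat-and-bone meal}; molasses, barley, oat hulls drop out. There the calcium constraint is tight.
Optimal quantities: meat-and-bone meal = 0.7642 kg.
Cost = 0.99·0.7642 = 0.75656.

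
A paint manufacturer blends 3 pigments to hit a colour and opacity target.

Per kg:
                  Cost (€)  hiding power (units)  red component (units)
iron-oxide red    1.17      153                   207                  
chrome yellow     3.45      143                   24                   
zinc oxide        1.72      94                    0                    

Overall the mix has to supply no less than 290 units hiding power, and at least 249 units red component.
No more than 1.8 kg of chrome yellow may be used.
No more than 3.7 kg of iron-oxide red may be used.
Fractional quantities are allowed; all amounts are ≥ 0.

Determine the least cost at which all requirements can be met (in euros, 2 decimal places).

€2.22

Treat it as an LP. Let x1 = kg of iron-oxide red, x2 = kg of chrome yellow, x3 = kg of zinc oxide.
Minimize 1.17x1 + 3.45x2 + 1.72x3 with:
  153x1 + 143x2 + 94x3 ≥ 290   (hiding power)
  207x1 + 24x2 ≥ 249   (red component)
  x2 ≤ 1.8
  x1 ≤ 3.7
  x1, x2, x3 ≥ 0.
At the optimum only iron-oxide red is positive (chrome yellow, zinc oxide = 0). Binding constraint: hiding power.
That vertex is x1 = 1.895.
Hence cost = 1.17·1.895 = €2.2172.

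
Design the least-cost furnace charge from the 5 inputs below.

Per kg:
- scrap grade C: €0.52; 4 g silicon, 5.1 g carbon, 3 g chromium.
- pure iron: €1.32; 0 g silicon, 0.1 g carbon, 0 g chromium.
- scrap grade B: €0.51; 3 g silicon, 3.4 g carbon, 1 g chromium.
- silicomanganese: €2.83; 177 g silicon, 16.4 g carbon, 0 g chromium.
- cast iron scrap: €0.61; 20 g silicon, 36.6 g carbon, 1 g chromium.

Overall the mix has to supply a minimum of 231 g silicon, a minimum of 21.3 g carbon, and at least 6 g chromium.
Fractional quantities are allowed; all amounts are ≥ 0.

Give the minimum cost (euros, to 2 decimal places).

Let x1 = kg of scrap grade C, x2 = kg of pure iron, x3 = kg of scrap grade B, x4 = kg of silicomanganese, x5 = kg of cast iron scrap.
min 0.52x1 + 1.32x2 + 0.51x3 + 2.83x4 + 0.61x5 s.t.:
  4x1 + 3x3 + 177x4 + 20x5 ≥ 231   (silicon)
  5.1x1 + 0.1x2 + 3.4x3 + 16.4x4 + 36.6x5 ≥ 21.3   (carbon)
  3x1 + 1x3 + 1x5 ≥ 6   (chromium)
  x1, x2, x3, x4, x5 ≥ 0.
At the optimum only scrap grade C, silicomanganese are positive (pure iron, scrap grade B, cast iron scrap = 0). The silicon and chromium requirements are met with equality.
That vertex is x1 = 2, x4 = 1.26.
Cost = 0.52·2 + 2.83·1.26 = 4.6058.

€4.61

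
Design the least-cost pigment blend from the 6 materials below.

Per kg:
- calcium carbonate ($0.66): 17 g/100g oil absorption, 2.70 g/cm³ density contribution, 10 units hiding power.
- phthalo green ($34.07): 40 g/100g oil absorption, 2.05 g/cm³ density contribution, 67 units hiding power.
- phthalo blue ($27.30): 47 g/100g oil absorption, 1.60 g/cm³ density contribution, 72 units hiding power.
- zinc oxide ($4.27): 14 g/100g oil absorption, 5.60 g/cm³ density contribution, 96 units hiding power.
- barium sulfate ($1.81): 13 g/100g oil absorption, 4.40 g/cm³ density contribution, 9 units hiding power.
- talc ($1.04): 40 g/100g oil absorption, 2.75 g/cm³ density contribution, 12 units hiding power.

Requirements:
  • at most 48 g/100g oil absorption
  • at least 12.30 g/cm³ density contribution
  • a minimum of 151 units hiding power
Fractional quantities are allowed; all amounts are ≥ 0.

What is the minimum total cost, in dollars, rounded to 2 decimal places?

Treat it as an LP. Let x1 = kg of calcium carbonate, x2 = kg of phthalo green, x3 = kg of phthalo blue, x4 = kg of zinc oxide, x5 = kg of barium sulfate, x6 = kg of talc.
Minimise 0.66x1 + 34.07x2 + 27.3x3 + 4.27x4 + 1.81x5 + 1.04x6 s.t.:
  17x1 + 40x2 + 47x3 + 14x4 + 13x5 + 40x6 ≤ 48   (oil absorption)
  2.7x1 + 2.05x2 + 1.6x3 + 5.6x4 + 4.4x5 + 2.75x6 ≥ 12.3   (density contribution)
  10x1 + 67x2 + 72x3 + 96x4 + 9x5 + 12x6 ≥ 151   (hiding power)
  x1, x2, x3, x4, x5, x6 ≥ 0.
The minimum-cost mix takes nothing from phthalo green, phthalo blue, barium sulfate, talc — only calcium carbonate, zinc oxide. Binding constraints: density contribution and hiding power.
Solving gives x1 = 1.65, x4 = 1.401.
Cost = 0.66·1.65 + 4.27·1.401 = 7.0713.

$7.07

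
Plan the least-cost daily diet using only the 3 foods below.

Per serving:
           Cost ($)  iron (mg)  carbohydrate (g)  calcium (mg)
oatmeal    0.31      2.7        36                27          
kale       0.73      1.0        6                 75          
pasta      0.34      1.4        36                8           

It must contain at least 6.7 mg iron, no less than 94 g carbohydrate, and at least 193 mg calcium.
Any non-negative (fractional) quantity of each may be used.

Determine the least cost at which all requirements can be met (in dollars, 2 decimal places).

$1.99

Treat it as an LP. Let x1 = servings of oatmeal, x2 = servings of kale, x3 = servings of pasta.
Minimize 0.31x1 + 0.73x2 + 0.34x3 subject to:
  2.7x1 + 1x2 + 1.4x3 ≥ 6.7   (iron)
  36x1 + 6x2 + 36x3 ≥ 94   (carbohydrate)
  27x1 + 75x2 + 8x3 ≥ 193   (calcium)
  x1, x2, x3 ≥ 0.
The optimal basis is {oatmeal, kale}; pasta drops out. Binding constraints: carbohydrate and calcium.
Solving gives x1 = 2.322, x2 = 1.738.
Total cost: 0.31·2.322 + 0.73·1.738 = 1.9886.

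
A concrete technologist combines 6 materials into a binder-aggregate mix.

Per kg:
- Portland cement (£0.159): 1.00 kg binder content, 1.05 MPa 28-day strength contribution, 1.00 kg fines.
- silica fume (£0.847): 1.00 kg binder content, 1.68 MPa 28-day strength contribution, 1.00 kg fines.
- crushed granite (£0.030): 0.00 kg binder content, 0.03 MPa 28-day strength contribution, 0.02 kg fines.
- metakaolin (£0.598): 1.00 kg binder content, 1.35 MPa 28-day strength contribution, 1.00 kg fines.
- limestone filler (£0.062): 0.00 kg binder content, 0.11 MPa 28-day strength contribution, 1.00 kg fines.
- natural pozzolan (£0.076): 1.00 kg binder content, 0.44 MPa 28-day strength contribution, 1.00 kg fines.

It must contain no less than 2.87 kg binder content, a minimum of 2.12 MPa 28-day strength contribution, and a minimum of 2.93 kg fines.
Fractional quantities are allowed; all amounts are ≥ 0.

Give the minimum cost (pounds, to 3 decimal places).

Let x1 = kg of Portland cement, x2 = kg of silica fume, x3 = kg of crushed granite, x4 = kg of metakaolin, x5 = kg of limestone filler, x6 = kg of natural pozzolan.
min 0.159x1 + 0.847x2 + 0.03x3 + 0.598x4 + 0.062x5 + 0.076x6 s.t.:
  1x1 + 1x2 + 1x4 + 1x6 ≥ 2.87   (binder content)
  1.05x1 + 1.68x2 + 0.03x3 + 1.35x4 + 0.11x5 + 0.44x6 ≥ 2.12   (28-day strength contribution)
  1x1 + 1x2 + 0.02x3 + 1x4 + 1x5 + 1x6 ≥ 2.93   (fines)
  x1, x2, x3, x4, x5, x6 ≥ 0.
The cheapest feasible vertex uses only Portland cement, natural pozzolan; silica fume, crushed granite, metakaolin, limestone filler are not used. There the 28-day strength contribution and fines constraints are tight.
Optimal quantities: Portland cement = 1.362 kg, natural pozzolan = 1.568 kg.
Hence cost = 0.159·1.362 + 0.076·1.568 = £0.33573.

£0.336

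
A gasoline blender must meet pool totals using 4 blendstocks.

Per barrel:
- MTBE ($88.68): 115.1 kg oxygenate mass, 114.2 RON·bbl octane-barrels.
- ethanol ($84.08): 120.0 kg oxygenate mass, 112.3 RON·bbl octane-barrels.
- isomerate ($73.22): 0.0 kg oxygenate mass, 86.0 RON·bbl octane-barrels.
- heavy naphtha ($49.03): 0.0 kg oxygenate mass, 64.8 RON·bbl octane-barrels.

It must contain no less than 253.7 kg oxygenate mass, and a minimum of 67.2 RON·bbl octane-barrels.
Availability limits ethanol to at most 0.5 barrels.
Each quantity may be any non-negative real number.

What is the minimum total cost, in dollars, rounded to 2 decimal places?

$191.28

Treat it as an LP. Let x1 = barrels of MTBE, x2 = barrels of ethanol, x3 = barrels of isomerate, x4 = barrels of heavy naphtha.
min 88.68x1 + 84.08x2 + 73.22x3 + 49.03x4 subject to:
  115.1x1 + 120x2 ≥ 253.7   (oxygenate mass)
  114.2x1 + 112.3x2 + 86x3 + 64.8x4 ≥ 67.2   (octane-barrels)
  x2 ≤ 0.5
  x1, x2, x3, x4 ≥ 0.
The optimal basis is {MTBE, ethanol}; isomerate, heavy naphtha drop out. Binding constraints: oxygenate mass and the ethanol cap.
So MTBE = 1.6829 barrels, ethanol = 0.5 barrels.
Objective = 88.68·1.6829 + 84.08·0.5 = 191.2796.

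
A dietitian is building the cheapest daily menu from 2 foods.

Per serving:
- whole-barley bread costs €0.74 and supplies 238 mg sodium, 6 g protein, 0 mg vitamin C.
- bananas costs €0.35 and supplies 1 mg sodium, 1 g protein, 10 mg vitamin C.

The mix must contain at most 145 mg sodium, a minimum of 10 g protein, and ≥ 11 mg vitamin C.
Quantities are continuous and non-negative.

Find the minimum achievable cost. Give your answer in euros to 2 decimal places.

€2.71

Set it up as a linear program. Let x1 = servings of whole-barley bread, x2 = servings of bananas.
Minimize 0.74x1 + 0.35x2 s.t.:
  238x1 + 1x2 ≤ 145   (sodium)
  6x1 + 1x2 ≥ 10   (protein)
  10x2 ≥ 11   (vitamin C)
  x1, x2 ≥ 0.
Both inputs are positive at the optimum. There the sodium and protein constraints are tight.
Optimal quantities: whole-barley bread = 0.5819 servings, bananas = 6.509 servings.
Hence cost = 0.74·0.5819 + 0.35·6.509 = €2.7088.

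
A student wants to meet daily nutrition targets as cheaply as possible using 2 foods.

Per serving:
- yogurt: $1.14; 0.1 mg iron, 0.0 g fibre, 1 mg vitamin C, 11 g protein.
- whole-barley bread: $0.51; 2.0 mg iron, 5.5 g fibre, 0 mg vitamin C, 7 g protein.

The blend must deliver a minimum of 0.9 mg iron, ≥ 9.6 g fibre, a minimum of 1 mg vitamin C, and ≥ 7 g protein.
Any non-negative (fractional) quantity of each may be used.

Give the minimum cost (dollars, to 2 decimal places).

Set it up as a linear program. Let x1 = servings of yogurt, x2 = servings of whole-barley bread.
Minimise 1.14x1 + 0.51x2 with:
  0.1x1 + 2x2 ≥ 0.9   (iron)
  5.5x2 ≥ 9.6   (fibre)
  1x1 ≥ 1   (vitamin C)
  11x1 + 7x2 ≥ 7   (protein)
  x1, x2 ≥ 0.
Both inputs are positive at the optimum. There the fibre and vitamin C constraints are tight.
Optimal quantities: yogurt = 1 serving, whole-barley bread = 1.745 servings.
Cost = 1.14·1 + 0.51·1.745 = 2.0300.

$2.03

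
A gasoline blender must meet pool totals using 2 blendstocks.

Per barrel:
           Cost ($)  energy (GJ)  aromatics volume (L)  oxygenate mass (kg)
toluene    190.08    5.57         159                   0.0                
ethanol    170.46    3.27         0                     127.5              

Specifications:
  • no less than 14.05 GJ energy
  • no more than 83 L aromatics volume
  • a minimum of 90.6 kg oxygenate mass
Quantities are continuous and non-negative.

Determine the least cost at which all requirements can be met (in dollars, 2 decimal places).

$680.06

Let x1 = barrels of toluene, x2 = barrels of ethanol.
Minimise 190.08x1 + 170.46x2 s.t.:
  5.57x1 + 3.27x2 ≥ 14.05   (energy)
  159x1 ≤ 83   (aromatics volume)
  127.5x2 ≥ 90.6   (oxygenate mass)
  x1, x2 ≥ 0.
Both inputs are positive at the optimum. The energy and aromatics volume requirements are met with equality.
Solving gives x1 = 0.522013, x2 = 3.40746.
Hence cost = 190.08·0.522013 + 170.46·3.40746 = $680.0599.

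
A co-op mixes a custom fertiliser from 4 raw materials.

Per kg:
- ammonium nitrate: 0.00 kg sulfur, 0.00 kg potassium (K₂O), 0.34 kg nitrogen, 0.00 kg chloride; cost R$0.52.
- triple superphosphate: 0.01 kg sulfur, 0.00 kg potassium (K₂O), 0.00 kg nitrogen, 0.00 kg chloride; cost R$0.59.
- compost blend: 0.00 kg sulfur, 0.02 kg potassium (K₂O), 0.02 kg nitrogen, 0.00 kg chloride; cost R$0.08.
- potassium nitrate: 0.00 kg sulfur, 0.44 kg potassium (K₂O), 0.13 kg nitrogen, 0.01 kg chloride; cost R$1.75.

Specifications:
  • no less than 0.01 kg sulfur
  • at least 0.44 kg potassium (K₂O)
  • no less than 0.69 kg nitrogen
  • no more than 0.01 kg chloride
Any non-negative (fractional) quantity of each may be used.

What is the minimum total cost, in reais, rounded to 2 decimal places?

R$2.73

Let x1 = kg of ammonium nitrate, x2 = kg of triple superphosphate, x3 = kg of compost blend, x4 = kg of potassium nitrate.
Minimize 0.52x1 + 0.59x2 + 0.08x3 + 1.75x4 subject to:
  0.01x2 ≥ 0.01   (sulfur)
  0.02x3 + 0.44x4 ≥ 0.44   (potassium (K₂O))
  0.34x1 + 0.02x3 + 0.13x4 ≥ 0.69   (nitrogen)
  0.01x4 ≤ 0.01   (chloride)
  x1, x2, x3, x4 ≥ 0.
At the optimum only ammonium nitrate, triple superphosphate, compost blend are positive (potassium nitrate = 0). There the sulfur, potassium (K₂O), nitrogen constraints are tight.
That vertex is x1 = 0.7353, x2 = 1, x3 = 22.
Objective = 0.52·0.7353 + 0.59·1 + 0.08·22 = 2.7324.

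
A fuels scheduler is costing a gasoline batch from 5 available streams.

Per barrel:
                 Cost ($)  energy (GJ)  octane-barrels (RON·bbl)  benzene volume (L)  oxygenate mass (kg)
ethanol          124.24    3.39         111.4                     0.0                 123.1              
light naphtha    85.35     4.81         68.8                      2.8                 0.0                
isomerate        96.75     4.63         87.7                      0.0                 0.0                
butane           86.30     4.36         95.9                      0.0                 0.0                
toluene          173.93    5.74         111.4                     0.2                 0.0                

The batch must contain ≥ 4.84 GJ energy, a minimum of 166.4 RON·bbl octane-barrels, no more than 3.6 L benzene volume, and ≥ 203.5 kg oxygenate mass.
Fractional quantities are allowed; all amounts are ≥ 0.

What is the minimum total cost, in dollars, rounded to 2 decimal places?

$205.38

Treat it as an LP. Let x1 = barrels of ethanol, x2 = barrels of light naphtha, x3 = barrels of isomerate, x4 = barrels of butane, x5 = barrels of toluene.
min 124.24x1 + 85.35x2 + 96.75x3 + 86.3x4 + 173.93x5 s.t.:
  3.39x1 + 4.81x2 + 4.63x3 + 4.36x4 + 5.74x5 ≥ 4.84   (energy)
  111.4x1 + 68.8x2 + 87.7x3 + 95.9x4 + 111.4x5 ≥ 166.4   (octane-barrels)
  2.8x2 + 0.2x5 ≤ 3.6   (benzene volume)
  123.1x1 ≥ 203.5   (oxygenate mass)
  x1, x2, x3, x4, x5 ≥ 0.
At the optimum only ethanol is positive (light naphtha, isomerate, butane, toluene = 0). The oxygenate mass requirement is met with equality.
Solving gives x1 = 1.6531.
Total cost: 124.24·1.6531 = 205.3811.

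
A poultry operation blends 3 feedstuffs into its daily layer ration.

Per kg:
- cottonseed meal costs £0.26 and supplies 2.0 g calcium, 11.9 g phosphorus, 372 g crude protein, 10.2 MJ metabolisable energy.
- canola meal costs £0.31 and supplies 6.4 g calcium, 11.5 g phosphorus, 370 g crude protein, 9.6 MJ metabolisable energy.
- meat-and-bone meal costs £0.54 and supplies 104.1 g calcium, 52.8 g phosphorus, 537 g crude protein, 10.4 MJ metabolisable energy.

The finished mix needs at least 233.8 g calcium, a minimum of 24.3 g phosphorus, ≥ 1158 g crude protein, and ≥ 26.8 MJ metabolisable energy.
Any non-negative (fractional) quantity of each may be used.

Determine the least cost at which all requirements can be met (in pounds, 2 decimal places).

£1.30

Let x1 = kg of cottonseed meal, x2 = kg of canola meal, x3 = kg of meat-and-bone meal.
min 0.26x1 + 0.31x2 + 0.54x3 with:
  2x1 + 6.4x2 + 104.1x3 ≥ 233.8   (calcium)
  11.9x1 + 11.5x2 + 52.8x3 ≥ 24.3   (phosphorus)
  372x1 + 370x2 + 537x3 ≥ 1158   (crude protein)
  10.2x1 + 9.6x2 + 10.4x3 ≥ 26.8   (metabolisable energy)
  x1, x2, x3 ≥ 0.
At the optimum only cottonseed meal, meat-and-bone meal are positive (canola meal = 0). There the calcium and metabolisable energy constraints are tight.
That vertex is x1 = 0.3442, x3 = 2.239.
Objective = 0.26·0.3442 + 0.54·2.239 = 1.2986.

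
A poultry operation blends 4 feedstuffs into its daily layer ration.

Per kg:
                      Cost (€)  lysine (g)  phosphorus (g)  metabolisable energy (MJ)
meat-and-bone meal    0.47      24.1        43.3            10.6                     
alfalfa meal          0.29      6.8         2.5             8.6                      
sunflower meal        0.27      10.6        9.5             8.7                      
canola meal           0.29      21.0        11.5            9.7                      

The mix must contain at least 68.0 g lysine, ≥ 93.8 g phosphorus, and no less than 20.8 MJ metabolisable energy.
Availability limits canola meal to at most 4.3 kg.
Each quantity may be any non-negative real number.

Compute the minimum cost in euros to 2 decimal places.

Let x1 = kg of meat-and-bone meal, x2 = kg of alfalfa meal, x3 = kg of sunflower meal, x4 = kg of canola meal.
Minimize 0.47x1 + 0.29x2 + 0.27x3 + 0.29x4 s.t.:
  24.1x1 + 6.8x2 + 10.6x3 + 21x4 ≥ 68   (lysine)
  43.3x1 + 2.5x2 + 9.5x3 + 11.5x4 ≥ 93.8   (phosphorus)
  10.6x1 + 8.6x2 + 8.7x3 + 9.7x4 ≥ 20.8   (metabolisable energy)
  x4 ≤ 4.3
  x1, x2, x3, x4 ≥ 0.
The minimum-cost mix takes nothing from alfalfa meal, sunflower meal — only meat-and-bone meal, canola meal. The lysine and phosphorus requirements are met with equality.
That vertex is x1 = 1.879, x4 = 1.082.
Total cost: 0.47·1.879 + 0.29·1.082 = 1.1969.

€1.20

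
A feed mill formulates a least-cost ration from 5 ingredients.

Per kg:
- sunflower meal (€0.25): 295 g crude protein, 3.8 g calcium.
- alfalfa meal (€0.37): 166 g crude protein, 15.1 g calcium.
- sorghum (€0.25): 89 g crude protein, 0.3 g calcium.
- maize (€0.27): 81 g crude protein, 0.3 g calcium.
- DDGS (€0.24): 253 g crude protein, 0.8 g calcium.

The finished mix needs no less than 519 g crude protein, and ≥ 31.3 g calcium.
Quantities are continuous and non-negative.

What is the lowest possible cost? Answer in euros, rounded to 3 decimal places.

€0.875

Let x1 = kg of sunflower meal, x2 = kg of alfalfa meal, x3 = kg of sorghum, x4 = kg of maize, x5 = kg of DDGS.
Minimise 0.25x1 + 0.37x2 + 0.25x3 + 0.27x4 + 0.24x5 with:
  295x1 + 166x2 + 89x3 + 81x4 + 253x5 ≥ 519   (crude protein)
  3.8x1 + 15.1x2 + 0.3x3 + 0.3x4 + 0.8x5 ≥ 31.3   (calcium)
  x1, x2, x3, x4, x5 ≥ 0.
The optimal basis is {sunflower meal, alfalfa meal}; sorghum, maize, DDGS drop out. Binding constraints: crude protein and calcium.
That vertex is x1 = 0.6907, x2 = 1.899.
Total cost: 0.25·0.6907 + 0.37·1.899 = 0.87531.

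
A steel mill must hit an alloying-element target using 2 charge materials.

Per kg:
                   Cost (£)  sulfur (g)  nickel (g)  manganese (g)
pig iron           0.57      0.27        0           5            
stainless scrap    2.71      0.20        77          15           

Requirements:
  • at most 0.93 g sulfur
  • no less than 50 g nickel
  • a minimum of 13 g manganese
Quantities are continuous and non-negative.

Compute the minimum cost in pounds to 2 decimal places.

Set it up as a linear program. Let x1 = kg of pig iron, x2 = kg of stainless scrap.
Minimise 0.57x1 + 2.71x2 with:
  0.27x1 + 0.2x2 ≤ 0.93   (sulfur)
  77x2 ≥ 50   (nickel)
  5x1 + 15x2 ≥ 13   (manganese)
  x1, x2 ≥ 0.
Both inputs are positive at the optimum. The nickel and manganese requirements are met with equality.
Solving gives x1 = 0.6519, x2 = 0.6494.
Total cost: 0.57·0.6519 + 2.71·0.6494 = 2.1315.

£2.13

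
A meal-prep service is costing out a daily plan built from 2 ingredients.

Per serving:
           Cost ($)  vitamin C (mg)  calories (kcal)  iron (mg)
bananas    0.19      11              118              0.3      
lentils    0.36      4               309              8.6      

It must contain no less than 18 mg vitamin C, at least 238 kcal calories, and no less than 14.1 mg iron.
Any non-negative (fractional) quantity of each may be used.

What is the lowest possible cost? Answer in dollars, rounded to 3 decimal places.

$0.777

Let x1 = servings of bananas, x2 = servings of lentils.
min 0.19x1 + 0.36x2 s.t.:
  11x1 + 4x2 ≥ 18   (vitamin C)
  118x1 + 309x2 ≥ 238   (calories)
  0.3x1 + 8.6x2 ≥ 14.1   (iron)
  x1, x2 ≥ 0.
Both inputs are positive at the optimum. The vitamin C and iron requirements are met with equality.
Optimal quantities: bananas = 1.054 servings, lentils = 1.603 servings.
Objective = 0.19·1.054 + 0.36·1.603 = 0.77734.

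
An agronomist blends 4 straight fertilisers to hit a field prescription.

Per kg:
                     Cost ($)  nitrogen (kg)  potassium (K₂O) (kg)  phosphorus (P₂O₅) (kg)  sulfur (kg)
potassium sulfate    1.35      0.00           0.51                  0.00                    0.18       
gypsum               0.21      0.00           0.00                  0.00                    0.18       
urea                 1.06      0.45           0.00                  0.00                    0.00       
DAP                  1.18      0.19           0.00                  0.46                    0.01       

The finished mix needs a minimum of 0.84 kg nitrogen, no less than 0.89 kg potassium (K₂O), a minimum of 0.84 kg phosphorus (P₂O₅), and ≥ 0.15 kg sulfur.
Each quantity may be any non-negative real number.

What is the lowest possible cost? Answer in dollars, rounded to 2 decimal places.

Let x1 = kg of potassium sulfate, x2 = kg of gypsum, x3 = kg of urea, x4 = kg of DAP.
Minimise 1.35x1 + 0.21x2 + 1.06x3 + 1.18x4 s.t.:
  0.45x3 + 0.19x4 ≥ 0.84   (nitrogen)
  0.51x1 ≥ 0.89   (potassium (K₂O))
  0.46x4 ≥ 0.84   (phosphorus (P₂O₅))
  0.18x1 + 0.18x2 + 0.01x4 ≥ 0.15   (sulfur)
  x1, x2, x3, x4 ≥ 0.
The optimal basis is {potassium sulfate, urea, DAP}; gypsum drops out. The nitrogen, potassium (K₂O), phosphorus (P₂O₅) requirements are met with equality.
That vertex is x1 = 1.745, x3 = 1.096, x4 = 1.826.
Objective = 1.35·1.745 + 1.06·1.096 + 1.18·1.826 = 5.6722.

$5.67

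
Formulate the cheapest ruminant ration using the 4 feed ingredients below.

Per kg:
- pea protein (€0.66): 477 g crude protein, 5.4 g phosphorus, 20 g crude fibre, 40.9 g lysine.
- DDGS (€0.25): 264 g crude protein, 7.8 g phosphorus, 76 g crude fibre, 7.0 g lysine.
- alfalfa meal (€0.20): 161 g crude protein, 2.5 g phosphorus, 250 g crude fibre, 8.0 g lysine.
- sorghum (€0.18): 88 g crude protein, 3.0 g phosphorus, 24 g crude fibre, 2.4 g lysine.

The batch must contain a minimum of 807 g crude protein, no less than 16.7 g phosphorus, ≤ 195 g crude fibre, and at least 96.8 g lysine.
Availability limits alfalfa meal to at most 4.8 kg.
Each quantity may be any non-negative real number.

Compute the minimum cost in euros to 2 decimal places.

Set it up as a linear program. Let x1 = kg of pea protein, x2 = kg of DDGS, x3 = kg of alfalfa meal, x4 = kg of sorghum.
Minimise 0.66x1 + 0.25x2 + 0.2x3 + 0.18x4 with:
  477x1 + 264x2 + 161x3 + 88x4 ≥ 807   (crude protein)
  5.4x1 + 7.8x2 + 2.5x3 + 3x4 ≥ 16.7   (phosphorus)
  20x1 + 76x2 + 250x3 + 24x4 ≤ 195   (crude fibre)
  40.9x1 + 7x2 + 8x3 + 2.4x4 ≥ 96.8   (lysine)
  x3 ≤ 4.8
  x1, x2, x3, x4 ≥ 0.
At the optimum only pea protein, DDGS are positive (alfalfa meal, sorghum = 0). The phosphorus and lysine requirements are met with equality.
That vertex is x1 = 2.269, x2 = 0.5701.
Cost = 0.66·2.269 + 0.25·0.5701 = 1.6401.

€1.64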